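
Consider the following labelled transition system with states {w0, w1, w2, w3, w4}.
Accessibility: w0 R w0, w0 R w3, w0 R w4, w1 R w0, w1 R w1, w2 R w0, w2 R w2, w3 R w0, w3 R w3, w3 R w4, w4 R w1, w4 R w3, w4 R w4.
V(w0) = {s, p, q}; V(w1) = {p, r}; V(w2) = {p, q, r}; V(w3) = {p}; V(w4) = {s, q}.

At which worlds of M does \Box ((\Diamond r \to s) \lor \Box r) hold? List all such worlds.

w0, w3

Recall that \Box ψ holds at a world iff ψ holds at every accessible world, and \Diamond ψ holds iff ψ holds at some accessible world.
Let φ = \Box ((\Diamond r \to s) \lor \Box r). Evaluate φ at each world:
  w0 (successors {w0, w3, w4}): φ is true.
  w1 (successors {w0, w1}): φ is false.
  w2 (successors {w0, w2}): φ is false.
  w3 (successors {w0, w3, w4}): φ is true.
  w4 (successors {w1, w3, w4}): φ is false.
For instance, at w1:
  At w1: \Box ((\Diamond r \to s) \lor \Box r) requires (\Diamond r \to s) \lor \Box r at every successor {w0, w1}.
    (\Diamond r \to s) \lor \Box r fails at w1, so \Box ((\Diamond r \to s) \lor \Box r) is false at w1.
      At w1: \Diamond r \to s is false, \Box r is false, so (\Diamond r \to s) \lor \Box r is false.
Satisfying worlds: {w0, w3}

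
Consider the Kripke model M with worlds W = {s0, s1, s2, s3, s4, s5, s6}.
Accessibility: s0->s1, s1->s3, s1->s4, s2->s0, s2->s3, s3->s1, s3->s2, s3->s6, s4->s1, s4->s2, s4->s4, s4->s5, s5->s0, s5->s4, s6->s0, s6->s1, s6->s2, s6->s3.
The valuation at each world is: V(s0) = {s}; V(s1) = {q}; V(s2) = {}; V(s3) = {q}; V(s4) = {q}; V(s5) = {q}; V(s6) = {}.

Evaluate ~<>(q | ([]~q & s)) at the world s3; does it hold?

No

At s3: <>(q | ([]~q & s)) is true, so ~<>(q | ([]~q & s)) is false.
  At s3: <>(q | ([]~q & s)) requires q | ([]~q & s) at some successor in {s1, s2, s6}.
    q | ([]~q & s) holds at s1, so <>(q | ([]~q & s)) is true at s3.
      At s1: q is true, []~q & s is false, so q | ([]~q & s) is true.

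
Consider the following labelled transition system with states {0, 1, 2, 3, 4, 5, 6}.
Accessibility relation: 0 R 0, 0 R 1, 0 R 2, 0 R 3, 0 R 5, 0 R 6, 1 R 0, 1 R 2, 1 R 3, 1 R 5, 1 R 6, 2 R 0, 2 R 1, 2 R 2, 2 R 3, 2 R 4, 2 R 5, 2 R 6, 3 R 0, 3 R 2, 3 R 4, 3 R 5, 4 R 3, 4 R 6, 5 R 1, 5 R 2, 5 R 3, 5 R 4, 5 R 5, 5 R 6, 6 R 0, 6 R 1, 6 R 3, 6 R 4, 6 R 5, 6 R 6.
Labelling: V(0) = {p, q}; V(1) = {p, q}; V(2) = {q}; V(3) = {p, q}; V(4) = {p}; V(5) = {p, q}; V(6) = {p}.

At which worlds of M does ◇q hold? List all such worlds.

0, 1, 2, 3, 4, 5, 6

Let φ = ◇q. Evaluate φ at each world:
  0 (successors {0, 1, 2, 3, 5, 6}): φ is true.
  1 (successors {0, 2, 3, 5, 6}): φ is true.
  2 (successors {0, 1, 2, 3, 4, 5, 6}): φ is true.
  3 (successors {0, 2, 4, 5}): φ is true.
  4 (successors {3, 6}): φ is true.
  5 (successors {1, 2, 3, 4, 5, 6}): φ is true.
  6 (successors {0, 1, 3, 4, 5, 6}): φ is true.
For instance, at 1:
  At 1: ◇q requires q at some successor in {0, 2, 3, 5, 6}.
    q holds at 0, so ◇q is true at 1.
Satisfying worlds: {0, 1, 2, 3, 4, 5, 6}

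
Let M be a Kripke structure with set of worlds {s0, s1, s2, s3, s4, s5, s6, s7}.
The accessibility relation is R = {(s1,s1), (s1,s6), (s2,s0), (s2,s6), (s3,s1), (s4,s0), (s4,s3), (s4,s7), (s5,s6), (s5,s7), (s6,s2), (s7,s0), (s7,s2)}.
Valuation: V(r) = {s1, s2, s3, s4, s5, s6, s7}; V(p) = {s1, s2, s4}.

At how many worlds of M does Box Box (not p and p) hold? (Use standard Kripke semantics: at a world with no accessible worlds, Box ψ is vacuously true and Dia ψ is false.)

Let φ = Box Box (not p and p). Evaluate φ at each world:
  s0 (successors ∅): φ is true.
  s1 (successors {s1, s6}): φ is false.
  s2 (successors {s0, s6}): φ is false.
  s3 (successors {s1}): φ is false.
  s4 (successors {s0, s3, s7}): φ is false.
  s5 (successors {s6, s7}): φ is false.
  s6 (successors {s2}): φ is false.
  s7 (successors {s0, s2}): φ is false.
For instance, at s6:
  At s6: Box Box (not p and p) requires Box (not p and p) at every successor {s2}.
    Box (not p and p) fails at s2, so Box Box (not p and p) is false at s6.
      At s2: Box (not p and p) requires not p and p at every successor {s0, s6}.
        not p and p fails at s0, so Box (not p and p) is false at s2.
Satisfying worlds: {s0}

1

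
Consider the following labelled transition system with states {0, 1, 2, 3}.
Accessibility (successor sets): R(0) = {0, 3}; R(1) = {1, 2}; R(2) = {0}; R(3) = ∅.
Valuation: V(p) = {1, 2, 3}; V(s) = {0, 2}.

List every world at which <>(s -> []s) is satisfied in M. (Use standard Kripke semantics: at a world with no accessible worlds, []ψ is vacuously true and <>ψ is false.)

0, 1

Let φ = <>(s -> []s). Evaluate φ at each world:
  0 (successors {0, 3}): φ is true.
  1 (successors {1, 2}): φ is true.
  2 (successors {0}): φ is false.
  3 (successors ∅): φ is false.
For instance, at 2:
  At 2: <>(s -> []s) requires s -> []s at some successor in {0}.
    At 0: s -> []s is false.
  So <>(s -> []s) is false at 2.
Satisfying worlds: {0, 1}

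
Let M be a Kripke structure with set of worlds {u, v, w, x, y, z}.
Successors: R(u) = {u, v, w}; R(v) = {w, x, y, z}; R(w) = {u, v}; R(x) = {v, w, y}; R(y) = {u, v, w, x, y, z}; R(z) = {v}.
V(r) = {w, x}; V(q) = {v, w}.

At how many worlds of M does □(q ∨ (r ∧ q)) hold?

1

Recall that □ψ holds at a world iff ψ holds at every accessible world, and ◇ψ holds iff ψ holds at some accessible world.
Let φ = □(q ∨ (r ∧ q)). Evaluate φ at each world:
  u (successors {u, v, w}): φ is false.
  v (successors {w, x, y, z}): φ is false.
  w (successors {u, v}): φ is false.
  x (successors {v, w, y}): φ is false.
  y (successors {u, v, w, x, y, z}): φ is false.
  z (successors {v}): φ is true.
For instance, at z:
  At z: □(q ∨ (r ∧ q)) requires q ∨ (r ∧ q) at every successor {v}.
    At v: q ∨ (r ∧ q) is true.
  So □(q ∨ (r ∧ q)) is true at z.
Satisfying worlds: {z}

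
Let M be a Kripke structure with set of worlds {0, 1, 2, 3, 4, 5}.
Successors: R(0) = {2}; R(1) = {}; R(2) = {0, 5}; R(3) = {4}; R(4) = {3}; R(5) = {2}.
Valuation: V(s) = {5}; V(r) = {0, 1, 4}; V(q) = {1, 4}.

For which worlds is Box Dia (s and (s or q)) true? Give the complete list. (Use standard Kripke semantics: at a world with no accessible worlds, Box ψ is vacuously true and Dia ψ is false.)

Recall that Box ψ holds at a world iff ψ holds at every accessible world, and Dia ψ holds iff ψ holds at some accessible world.
Let φ = Box Dia (s and (s or q)). Evaluate φ at each world:
  0 (successors {2}): φ is true.
  1 (successors ∅): φ is true.
  2 (successors {0, 5}): φ is false.
  3 (successors {4}): φ is false.
  4 (successors {3}): φ is false.
  5 (successors {2}): φ is true.
For instance, at 3:
  At 3: Box Dia (s and (s or q)) requires Dia (s and (s or q)) at every successor {4}.
    Dia (s and (s or q)) fails at 4, so Box Dia (s and (s or q)) is false at 3.
      At 4: Dia (s and (s or q)) requires s and (s or q) at some successor in {3}.
        At 3: s and (s or q) is false.
      So Dia (s and (s or q)) is false at 4.
Satisfying worlds: {0, 1, 5}

0, 1, 5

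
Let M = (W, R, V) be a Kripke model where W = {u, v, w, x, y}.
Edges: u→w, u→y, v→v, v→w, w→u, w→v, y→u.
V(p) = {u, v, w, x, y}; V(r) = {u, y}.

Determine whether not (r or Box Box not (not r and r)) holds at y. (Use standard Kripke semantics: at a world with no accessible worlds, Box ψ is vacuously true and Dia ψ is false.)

No

At y: r or Box Box not (not r and r) is true, so not (r or Box Box not (not r and r)) is false.
  At y: r is true, Box Box not (not r and r) is true, so r or Box Box not (not r and r) is true.
    At y: Box Box not (not r and r) requires Box not (not r and r) at every successor {u}.
      At u: Box not (not r and r) is true.
    So Box Box not (not r and r) is true at y.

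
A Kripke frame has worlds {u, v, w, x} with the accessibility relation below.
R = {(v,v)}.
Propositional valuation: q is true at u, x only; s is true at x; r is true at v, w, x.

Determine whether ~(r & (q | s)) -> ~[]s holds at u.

Recall that []ψ holds at a world iff ψ holds at every accessible world, and <>ψ holds iff ψ holds at some accessible world.
At u: ~(r & (q | s)) is true, ~[]s is false, so ~(r & (q | s)) -> ~[]s is false.
  At u: []s is true, so ~[]s is false.
    At u: no accessible worlds, so []s holds vacuously.

No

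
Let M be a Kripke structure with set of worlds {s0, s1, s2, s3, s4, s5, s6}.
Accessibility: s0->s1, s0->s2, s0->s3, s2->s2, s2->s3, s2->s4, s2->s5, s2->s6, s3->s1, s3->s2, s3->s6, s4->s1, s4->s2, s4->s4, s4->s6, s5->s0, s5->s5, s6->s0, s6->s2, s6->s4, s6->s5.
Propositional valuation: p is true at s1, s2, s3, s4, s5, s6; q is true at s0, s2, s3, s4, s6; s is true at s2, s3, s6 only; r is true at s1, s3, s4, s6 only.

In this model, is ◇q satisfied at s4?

Yes

At s4: ◇q requires q at some successor in {s1, s2, s4, s6}.
  q holds at s2, so ◇q is true at s4.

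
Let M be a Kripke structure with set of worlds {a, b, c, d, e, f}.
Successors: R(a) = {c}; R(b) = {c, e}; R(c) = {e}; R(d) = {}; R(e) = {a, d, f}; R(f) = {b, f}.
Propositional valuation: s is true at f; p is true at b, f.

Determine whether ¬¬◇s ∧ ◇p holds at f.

Recall that ◇ψ holds at a world iff ψ holds at some accessible world.
At f: ¬¬◇s is true, ◇p is true, so ¬¬◇s ∧ ◇p is true.
  At f: ¬◇s is false, so ¬¬◇s is true.
    At f: ◇s is true, so ¬◇s is false.
      At f: ◇s requires s at some successor in {b, f}.
        s holds at f, so ◇s is true at f.
  At f: ◇p requires p at some successor in {b, f}.
    p holds at b, so ◇p is true at f.

Yes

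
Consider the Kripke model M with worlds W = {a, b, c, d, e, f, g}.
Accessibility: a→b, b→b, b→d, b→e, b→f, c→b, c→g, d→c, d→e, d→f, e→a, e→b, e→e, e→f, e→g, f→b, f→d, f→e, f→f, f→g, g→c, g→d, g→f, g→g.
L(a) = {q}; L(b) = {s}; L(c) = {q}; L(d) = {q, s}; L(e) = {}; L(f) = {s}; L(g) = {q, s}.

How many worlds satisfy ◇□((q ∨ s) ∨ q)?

Let φ = ◇□((q ∨ s) ∨ q). Evaluate φ at each world:
  a (successors {b}): φ is false.
  b (successors {b, d, e, f}): φ is false.
  c (successors {b, g}): φ is true.
  d (successors {c, e, f}): φ is true.
  e (successors {a, b, e, f, g}): φ is true.
  f (successors {b, d, e, f, g}): φ is true.
  g (successors {c, d, f, g}): φ is true.
For instance, at e:
  At e: ◇□((q ∨ s) ∨ q) requires □((q ∨ s) ∨ q) at some successor in {a, b, e, f, g}.
    □((q ∨ s) ∨ q) holds at a, so ◇□((q ∨ s) ∨ q) is true at e.
      At a: □((q ∨ s) ∨ q) requires (q ∨ s) ∨ q at every successor {b}.
        At b: (q ∨ s) ∨ q is true.
      So □((q ∨ s) ∨ q) is true at a.
Satisfying worlds: {c, d, e, f, g}

5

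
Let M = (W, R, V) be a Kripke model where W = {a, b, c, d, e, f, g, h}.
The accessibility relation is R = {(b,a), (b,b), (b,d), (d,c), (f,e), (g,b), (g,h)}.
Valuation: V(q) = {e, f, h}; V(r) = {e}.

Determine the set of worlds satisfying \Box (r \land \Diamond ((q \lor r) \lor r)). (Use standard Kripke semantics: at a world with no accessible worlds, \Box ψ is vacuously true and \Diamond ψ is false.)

Let φ = \Box (r \land \Diamond ((q \lor r) \lor r)). Evaluate φ at each world:
  a (successors ∅): φ is true.
  b (successors {a, b, d}): φ is false.
  c (successors ∅): φ is true.
  d (successors {c}): φ is false.
  e (successors ∅): φ is true.
  f (successors {e}): φ is false.
  g (successors {b, h}): φ is false.
  h (successors ∅): φ is true.
For instance, at b:
  At b: \Box (r \land \Diamond ((q \lor r) \lor r)) requires r \land \Diamond ((q \lor r) \lor r) at every successor {a, b, d}.
    r \land \Diamond ((q \lor r) \lor r) fails at a, so \Box (r \land \Diamond ((q \lor r) \lor r)) is false at b.
      At a: r is false, \Diamond ((q \lor r) \lor r) is false, so r \land \Diamond ((q \lor r) \lor r) is false.
Satisfying worlds: {a, c, e, h}

a, c, e, h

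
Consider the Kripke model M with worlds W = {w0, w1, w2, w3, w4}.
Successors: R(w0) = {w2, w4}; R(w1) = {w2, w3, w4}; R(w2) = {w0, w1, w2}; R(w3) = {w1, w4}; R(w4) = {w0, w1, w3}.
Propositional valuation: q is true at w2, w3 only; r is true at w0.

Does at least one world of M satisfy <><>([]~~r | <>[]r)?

Recall that []ψ holds at a world iff ψ holds at every accessible world, and <>ψ holds iff ψ holds at some accessible world.
Let φ = <><>([]~~r | <>[]r). Evaluate φ at each world:
  w0 (successors {w2, w4}): φ is false.
  w1 (successors {w2, w3, w4}): φ is false.
  w2 (successors {w0, w1, w2}): φ is false.
  w3 (successors {w1, w4}): φ is false.
  w4 (successors {w0, w1, w3}): φ is false.
For instance, at w0:
  At w0: <><>([]~~r | <>[]r) requires <>([]~~r | <>[]r) at some successor in {w2, w4}.
    At w2: <>([]~~r | <>[]r) is false.
    At w4: <>([]~~r | <>[]r) is false.
  So <><>([]~~r | <>[]r) is false at w0.

No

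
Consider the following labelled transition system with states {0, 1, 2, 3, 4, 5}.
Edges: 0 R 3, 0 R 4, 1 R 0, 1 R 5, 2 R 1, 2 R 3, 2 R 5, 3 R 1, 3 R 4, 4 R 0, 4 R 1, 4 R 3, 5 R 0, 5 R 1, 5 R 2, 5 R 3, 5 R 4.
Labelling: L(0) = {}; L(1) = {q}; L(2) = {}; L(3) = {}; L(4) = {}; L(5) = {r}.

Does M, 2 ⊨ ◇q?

At 2: ◇q requires q at some successor in {1, 3, 5}.
  q holds at 1, so ◇q is true at 2.

Yes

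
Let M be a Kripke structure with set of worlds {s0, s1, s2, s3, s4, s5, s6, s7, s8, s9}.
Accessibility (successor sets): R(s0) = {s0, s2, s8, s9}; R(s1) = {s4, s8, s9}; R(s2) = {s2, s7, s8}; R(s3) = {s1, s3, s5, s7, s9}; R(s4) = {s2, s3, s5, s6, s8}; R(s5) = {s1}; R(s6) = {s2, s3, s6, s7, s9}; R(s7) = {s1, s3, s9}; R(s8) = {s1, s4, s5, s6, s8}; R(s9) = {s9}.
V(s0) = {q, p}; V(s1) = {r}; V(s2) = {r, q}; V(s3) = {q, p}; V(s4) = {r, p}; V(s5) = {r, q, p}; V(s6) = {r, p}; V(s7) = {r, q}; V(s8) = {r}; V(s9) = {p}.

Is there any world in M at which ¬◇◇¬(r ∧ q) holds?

Let φ = ¬◇◇¬(r ∧ q). Evaluate φ at each world:
  s0 (successors {s0, s2, s8, s9}): φ is false.
  s1 (successors {s4, s8, s9}): φ is false.
  s2 (successors {s2, s7, s8}): φ is false.
  s3 (successors {s1, s3, s5, s7, s9}): φ is false.
  s4 (successors {s2, s3, s5, s6, s8}): φ is false.
  s5 (successors {s1}): φ is false.
  s6 (successors {s2, s3, s6, s7, s9}): φ is false.
  s7 (successors {s1, s3, s9}): φ is false.
  s8 (successors {s1, s4, s5, s6, s8}): φ is false.
  s9 (successors {s9}): φ is false.
For instance, at s5:
  At s5: ◇◇¬(r ∧ q) is true, so ¬◇◇¬(r ∧ q) is false.
    At s5: ◇◇¬(r ∧ q) requires ◇¬(r ∧ q) at some successor in {s1}.
      ◇¬(r ∧ q) holds at s1, so ◇◇¬(r ∧ q) is true at s5.

No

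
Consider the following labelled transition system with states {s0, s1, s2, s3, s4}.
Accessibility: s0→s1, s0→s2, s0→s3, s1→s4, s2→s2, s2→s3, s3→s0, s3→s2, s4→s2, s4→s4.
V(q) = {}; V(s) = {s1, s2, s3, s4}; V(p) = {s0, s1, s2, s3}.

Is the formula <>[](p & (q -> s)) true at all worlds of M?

Recall that []ψ holds at a world iff ψ holds at every accessible world, and <>ψ holds iff ψ holds at some accessible world.
Let φ = <>[](p & (q -> s)). Evaluate φ at each world:
  s0 (successors {s1, s2, s3}): φ is true.
  s1 (successors {s4}): φ is false.
  s2 (successors {s2, s3}): φ is true.
  s3 (successors {s0, s2}): φ is true.
  s4 (successors {s2, s4}): φ is true.
Detail at s1 (counterexample):
  At s1: <>[](p & (q -> s)) requires [](p & (q -> s)) at some successor in {s4}.
    At s4: [](p & (q -> s)) is false.
  So <>[](p & (q -> s)) is false at s1.

No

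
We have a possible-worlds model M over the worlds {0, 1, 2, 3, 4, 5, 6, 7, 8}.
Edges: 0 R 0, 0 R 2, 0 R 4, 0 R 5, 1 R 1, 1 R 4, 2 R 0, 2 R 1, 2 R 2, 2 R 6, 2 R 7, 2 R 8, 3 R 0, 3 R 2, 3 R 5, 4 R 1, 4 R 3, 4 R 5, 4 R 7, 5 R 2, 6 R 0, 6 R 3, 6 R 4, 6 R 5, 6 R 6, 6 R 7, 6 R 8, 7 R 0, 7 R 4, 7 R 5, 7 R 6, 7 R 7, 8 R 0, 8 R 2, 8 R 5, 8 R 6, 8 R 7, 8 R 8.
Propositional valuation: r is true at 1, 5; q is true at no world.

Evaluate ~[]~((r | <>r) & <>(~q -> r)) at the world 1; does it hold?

At 1: []~((r | <>r) & <>(~q -> r)) is false, so ~[]~((r | <>r) & <>(~q -> r)) is true.
  At 1: []~((r | <>r) & <>(~q -> r)) requires ~((r | <>r) & <>(~q -> r)) at every successor {1, 4}.
    ~((r | <>r) & <>(~q -> r)) fails at 1, so []~((r | <>r) & <>(~q -> r)) is false at 1.
      At 1: (r | <>r) & <>(~q -> r) is true, so ~((r | <>r) & <>(~q -> r)) is false.

Yes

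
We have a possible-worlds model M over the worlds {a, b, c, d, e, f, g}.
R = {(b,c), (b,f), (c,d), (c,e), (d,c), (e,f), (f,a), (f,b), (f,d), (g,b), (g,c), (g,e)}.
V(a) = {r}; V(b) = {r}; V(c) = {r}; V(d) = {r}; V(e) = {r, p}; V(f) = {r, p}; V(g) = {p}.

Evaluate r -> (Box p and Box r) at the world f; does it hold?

At f: r is true, Box p and Box r is false, so r -> (Box p and Box r) is false.
  At f: Box p is false, Box r is true, so Box p and Box r is false.
    At f: Box p requires p at every successor {a, b, d}.
      p fails at a, so Box p is false at f.
    At f: Box r requires r at every successor {a, b, d}.
      At a: r is true.
      At b: r is true.
      At d: r is true.
    So Box r is true at f.

No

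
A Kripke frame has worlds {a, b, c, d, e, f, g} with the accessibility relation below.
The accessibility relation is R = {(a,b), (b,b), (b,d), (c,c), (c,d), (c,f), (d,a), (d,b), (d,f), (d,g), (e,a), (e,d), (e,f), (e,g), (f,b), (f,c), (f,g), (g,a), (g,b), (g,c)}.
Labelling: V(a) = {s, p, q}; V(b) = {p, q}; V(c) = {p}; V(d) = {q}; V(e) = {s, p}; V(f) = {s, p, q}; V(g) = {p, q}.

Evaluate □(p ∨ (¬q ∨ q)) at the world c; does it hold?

At c: □(p ∨ (¬q ∨ q)) requires p ∨ (¬q ∨ q) at every successor {c, d, f}.
  At c: p ∨ (¬q ∨ q) is true.
  At d: p ∨ (¬q ∨ q) is true.
  At f: p ∨ (¬q ∨ q) is true.
So □(p ∨ (¬q ∨ q)) is true at c.

Yes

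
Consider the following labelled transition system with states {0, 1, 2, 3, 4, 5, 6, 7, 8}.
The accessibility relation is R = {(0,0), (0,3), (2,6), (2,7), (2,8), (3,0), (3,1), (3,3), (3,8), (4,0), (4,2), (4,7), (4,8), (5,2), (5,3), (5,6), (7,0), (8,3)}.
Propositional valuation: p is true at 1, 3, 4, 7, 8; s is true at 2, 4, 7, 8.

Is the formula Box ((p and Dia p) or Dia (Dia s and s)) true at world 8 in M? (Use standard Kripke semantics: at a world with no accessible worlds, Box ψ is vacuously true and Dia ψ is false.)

Yes

Recall that Box ψ holds at a world iff ψ holds at every accessible world, and Dia ψ holds iff ψ holds at some accessible world.
At 8: Box ((p and Dia p) or Dia (Dia s and s)) requires (p and Dia p) or Dia (Dia s and s) at every successor {3}.
    At 3: p and Dia p is true, Dia (Dia s and s) is false, so (p and Dia p) or Dia (Dia s and s) is true.
      At 3: p is true, Dia p is true, so p and Dia p is true.
      At 3: Dia (Dia s and s) requires Dia s and s at some successor in {0, 1, 3, 8}.
        At 0: Dia s and s is false.
        At 1: Dia s and s is false.
        At 3: Dia s and s is false.
        At 8: Dia s and s is false.
      So Dia (Dia s and s) is false at 3.
So Box ((p and Dia p) or Dia (Dia s and s)) is true at 8.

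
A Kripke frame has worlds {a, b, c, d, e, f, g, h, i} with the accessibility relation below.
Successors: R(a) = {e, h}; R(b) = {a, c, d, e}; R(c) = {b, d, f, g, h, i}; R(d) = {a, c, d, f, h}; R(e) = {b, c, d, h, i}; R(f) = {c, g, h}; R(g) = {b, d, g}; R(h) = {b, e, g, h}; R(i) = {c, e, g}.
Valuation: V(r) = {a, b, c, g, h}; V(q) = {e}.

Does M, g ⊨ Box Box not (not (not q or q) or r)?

Recall that Box ψ holds at a world iff ψ holds at every accessible world, and Dia ψ holds iff ψ holds at some accessible world.
At g: Box Box not (not (not q or q) or r) requires Box not (not (not q or q) or r) at every successor {b, d, g}.
  Box not (not (not q or q) or r) fails at b, so Box Box not (not (not q or q) or r) is false at g.
    At b: Box not (not (not q or q) or r) requires not (not (not q or q) or r) at every successor {a, c, d, e}.
      not (not (not q or q) or r) fails at a, so Box not (not (not q or q) or r) is false at b.

No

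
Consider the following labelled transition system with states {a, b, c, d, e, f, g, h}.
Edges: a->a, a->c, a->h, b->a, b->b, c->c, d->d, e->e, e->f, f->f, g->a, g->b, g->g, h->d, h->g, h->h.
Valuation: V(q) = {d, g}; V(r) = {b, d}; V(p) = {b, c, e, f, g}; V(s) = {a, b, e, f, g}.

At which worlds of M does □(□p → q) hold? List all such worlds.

b, d, g, h

Recall that □ψ holds at a world iff ψ holds at every accessible world, and ◇ψ holds iff ψ holds at some accessible world.
Let φ = □(□p → q). Evaluate φ at each world:
  a (successors {a, c, h}): φ is false.
  b (successors {a, b}): φ is true.
  c (successors {c}): φ is false.
  d (successors {d}): φ is true.
  e (successors {e, f}): φ is false.
  f (successors {f}): φ is false.
  g (successors {a, b, g}): φ is true.
  h (successors {d, g, h}): φ is true.
For instance, at g:
  At g: □(□p → q) requires □p → q at every successor {a, b, g}.
      At a: □p is false, q is false, so □p → q is true.
      At b: □p is false, q is false, so □p → q is true.
      At g: □p is false, q is true, so □p → q is true.
  So □(□p → q) is true at g.
Satisfying worlds: {b, d, g, h}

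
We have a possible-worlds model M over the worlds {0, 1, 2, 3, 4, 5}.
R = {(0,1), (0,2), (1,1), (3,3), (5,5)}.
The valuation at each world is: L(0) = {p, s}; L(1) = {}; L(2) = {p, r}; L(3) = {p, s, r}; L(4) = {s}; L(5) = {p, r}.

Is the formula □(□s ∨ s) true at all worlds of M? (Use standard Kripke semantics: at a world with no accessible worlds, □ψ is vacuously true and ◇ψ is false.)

Recall that □ψ holds at a world iff ψ holds at every accessible world, and ◇ψ holds iff ψ holds at some accessible world.
Let φ = □(□s ∨ s). Evaluate φ at each world:
  0 (successors {1, 2}): φ is false.
  1 (successors {1}): φ is false.
  2 (successors ∅): φ is true.
  3 (successors {3}): φ is true.
  4 (successors ∅): φ is true.
  5 (successors {5}): φ is false.
Detail at 0 (counterexample):
  At 0: □(□s ∨ s) requires □s ∨ s at every successor {1, 2}.
    □s ∨ s fails at 1, so □(□s ∨ s) is false at 0.
      At 1: □s is false, s is false, so □s ∨ s is false.

No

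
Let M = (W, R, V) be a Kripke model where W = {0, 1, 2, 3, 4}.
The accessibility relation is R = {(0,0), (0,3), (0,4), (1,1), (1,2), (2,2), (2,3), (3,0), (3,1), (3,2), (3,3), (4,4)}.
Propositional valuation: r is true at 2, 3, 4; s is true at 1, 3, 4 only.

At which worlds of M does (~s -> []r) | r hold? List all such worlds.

1, 2, 3, 4

Recall that []ψ holds at a world iff ψ holds at every accessible world, and <>ψ holds iff ψ holds at some accessible world.
Let φ = (~s -> []r) | r. Evaluate φ at each world:
  0 (successors {0, 3, 4}): φ is false.
  1 (successors {1, 2}): φ is true.
  2 (successors {2, 3}): φ is true.
  3 (successors {0, 1, 2, 3}): φ is true.
  4 (successors {4}): φ is true.
For instance, at 0:
  At 0: ~s -> []r is false, r is false, so (~s -> []r) | r is false.
    At 0: ~s is true, []r is false, so ~s -> []r is false.
      At 0: []r requires r at every successor {0, 3, 4}.
        r fails at 0, so []r is false at 0.
Satisfying worlds: {1, 2, 3, 4}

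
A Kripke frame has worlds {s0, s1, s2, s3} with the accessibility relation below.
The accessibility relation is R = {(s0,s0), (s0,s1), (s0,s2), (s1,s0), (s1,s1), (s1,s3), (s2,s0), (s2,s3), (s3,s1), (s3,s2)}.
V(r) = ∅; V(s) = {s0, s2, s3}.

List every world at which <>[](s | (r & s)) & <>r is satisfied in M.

none

Let φ = <>[](s | (r & s)) & <>r. Evaluate φ at each world:
  s0 (successors {s0, s1, s2}): φ is false.
  s1 (successors {s0, s1, s3}): φ is false.
  s2 (successors {s0, s3}): φ is false.
  s3 (successors {s1, s2}): φ is false.
For instance, at s3:
  At s3: <>[](s | (r & s)) is true, <>r is false, so <>[](s | (r & s)) & <>r is false.
    At s3: <>[](s | (r & s)) requires [](s | (r & s)) at some successor in {s1, s2}.
      [](s | (r & s)) holds at s2, so <>[](s | (r & s)) is true at s3.
    At s3: <>r requires r at some successor in {s1, s2}.
      At s1: r is false.
      At s2: r is false.
    So <>r is false at s3.
Satisfying worlds: none.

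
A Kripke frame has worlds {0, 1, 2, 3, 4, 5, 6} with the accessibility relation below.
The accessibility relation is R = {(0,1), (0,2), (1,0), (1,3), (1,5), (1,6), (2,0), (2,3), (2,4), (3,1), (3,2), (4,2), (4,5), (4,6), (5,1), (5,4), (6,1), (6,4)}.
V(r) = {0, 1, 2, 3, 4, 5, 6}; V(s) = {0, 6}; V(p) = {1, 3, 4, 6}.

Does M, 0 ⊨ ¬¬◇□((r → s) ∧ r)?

No

Recall that □ψ holds at a world iff ψ holds at every accessible world, and ◇ψ holds iff ψ holds at some accessible world.
At 0: ¬◇□((r → s) ∧ r) is true, so ¬¬◇□((r → s) ∧ r) is false.
  At 0: ◇□((r → s) ∧ r) is false, so ¬◇□((r → s) ∧ r) is true.
    At 0: ◇□((r → s) ∧ r) requires □((r → s) ∧ r) at some successor in {1, 2}.
      At 1: □((r → s) ∧ r) is false.
      At 2: □((r → s) ∧ r) is false.
    So ◇□((r → s) ∧ r) is false at 0.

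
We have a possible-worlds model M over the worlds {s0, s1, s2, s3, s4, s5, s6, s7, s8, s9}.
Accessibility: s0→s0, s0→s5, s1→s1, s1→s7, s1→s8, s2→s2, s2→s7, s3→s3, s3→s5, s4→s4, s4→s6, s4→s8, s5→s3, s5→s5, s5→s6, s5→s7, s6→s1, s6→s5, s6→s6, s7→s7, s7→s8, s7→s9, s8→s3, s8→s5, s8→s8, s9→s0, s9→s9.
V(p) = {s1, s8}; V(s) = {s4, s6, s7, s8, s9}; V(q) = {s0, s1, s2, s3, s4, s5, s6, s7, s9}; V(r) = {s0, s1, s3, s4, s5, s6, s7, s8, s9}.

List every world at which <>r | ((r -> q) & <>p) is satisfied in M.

s0, s1, s2, s3, s4, s5, s6, s7, s8, s9

Recall that <>ψ holds at a world iff ψ holds at some accessible world.
Let φ = <>r | ((r -> q) & <>p). Evaluate φ at each world:
  s0 (successors {s0, s5}): φ is true.
  s1 (successors {s1, s7, s8}): φ is true.
  s2 (successors {s2, s7}): φ is true.
  s3 (successors {s3, s5}): φ is true.
  s4 (successors {s4, s6, s8}): φ is true.
  s5 (successors {s3, s5, s6, s7}): φ is true.
  s6 (successors {s1, s5, s6}): φ is true.
  s7 (successors {s7, s8, s9}): φ is true.
  s8 (successors {s3, s5, s8}): φ is true.
  s9 (successors {s0, s9}): φ is true.
For instance, at s5:
  At s5: <>r is true, (r -> q) & <>p is false, so <>r | ((r -> q) & <>p) is true.
    At s5: <>r requires r at some successor in {s3, s5, s6, s7}.
      r holds at s3, so <>r is true at s5.
    At s5: r -> q is true, <>p is false, so (r -> q) & <>p is false.
      At s5: <>p requires p at some successor in {s3, s5, s6, s7}.
        At s3: p is false.
        At s5: p is false.
        At s6: p is false.
        At s7: p is false.
      So <>p is false at s5.
Satisfying worlds: {s0, s1, s2, s3, s4, s5, s6, s7, s8, s9}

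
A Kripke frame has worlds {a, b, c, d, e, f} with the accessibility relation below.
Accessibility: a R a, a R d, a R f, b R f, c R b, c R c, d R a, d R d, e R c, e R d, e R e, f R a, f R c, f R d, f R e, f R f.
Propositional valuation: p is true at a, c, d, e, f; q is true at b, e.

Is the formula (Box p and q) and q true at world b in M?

Yes

At b: Box p and q is true, q is true, so (Box p and q) and q is true.
  At b: Box p is true, q is true, so Box p and q is true.
    At b: Box p requires p at every successor {f}.
      At f: p is true.
    So Box p is true at b.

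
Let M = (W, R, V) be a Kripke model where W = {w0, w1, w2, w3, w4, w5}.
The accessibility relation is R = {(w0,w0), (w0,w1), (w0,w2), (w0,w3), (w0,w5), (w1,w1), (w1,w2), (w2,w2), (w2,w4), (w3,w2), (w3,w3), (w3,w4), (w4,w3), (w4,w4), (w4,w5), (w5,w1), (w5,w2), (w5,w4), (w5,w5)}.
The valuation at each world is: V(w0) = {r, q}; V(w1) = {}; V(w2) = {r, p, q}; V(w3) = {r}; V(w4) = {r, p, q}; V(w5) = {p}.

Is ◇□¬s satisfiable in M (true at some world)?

Yes

Let φ = ◇□¬s. Evaluate φ at each world:
  w0 (successors {w0, w1, w2, w3, w5}): φ is true.
  w1 (successors {w1, w2}): φ is true.
  w2 (successors {w2, w4}): φ is true.
  w3 (successors {w2, w3, w4}): φ is true.
  w4 (successors {w3, w4, w5}): φ is true.
  w5 (successors {w1, w2, w4, w5}): φ is true.
Detail at w0 (witness):
  At w0: ◇□¬s requires □¬s at some successor in {w0, w1, w2, w3, w5}.
    □¬s holds at w0, so ◇□¬s is true at w0.
      At w0: □¬s requires ¬s at every successor {w0, w1, w2, w3, w5}.
        At w0: ¬s is true.
        At w1: ¬s is true.
        At w2: ¬s is true.
        At w3: ¬s is true.
        At w5: ¬s is true.
      So □¬s is true at w0.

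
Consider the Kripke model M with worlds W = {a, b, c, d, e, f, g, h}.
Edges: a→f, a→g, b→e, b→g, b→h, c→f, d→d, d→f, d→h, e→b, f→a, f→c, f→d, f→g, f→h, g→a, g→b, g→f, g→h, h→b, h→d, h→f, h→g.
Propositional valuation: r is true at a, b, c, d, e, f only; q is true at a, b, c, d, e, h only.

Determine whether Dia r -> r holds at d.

Yes

At d: Dia r is true, r is true, so Dia r -> r is true.
  At d: Dia r requires r at some successor in {d, f, h}.
    r holds at d, so Dia r is true at d.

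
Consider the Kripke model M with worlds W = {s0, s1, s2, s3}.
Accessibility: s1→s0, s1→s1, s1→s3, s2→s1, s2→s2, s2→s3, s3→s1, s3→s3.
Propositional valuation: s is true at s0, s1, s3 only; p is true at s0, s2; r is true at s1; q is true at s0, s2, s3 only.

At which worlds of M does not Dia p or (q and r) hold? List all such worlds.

s0, s3

Let φ = not Dia p or (q and r). Evaluate φ at each world:
  s0 (successors ∅): φ is true.
  s1 (successors {s0, s1, s3}): φ is false.
  s2 (successors {s1, s2, s3}): φ is false.
  s3 (successors {s1, s3}): φ is true.
For instance, at s1:
  At s1: not Dia p is false, q and r is false, so not Dia p or (q and r) is false.
    At s1: Dia p is true, so not Dia p is false.
      At s1: Dia p requires p at some successor in {s0, s1, s3}.
        p holds at s0, so Dia p is true at s1.
Satisfying worlds: {s0, s3}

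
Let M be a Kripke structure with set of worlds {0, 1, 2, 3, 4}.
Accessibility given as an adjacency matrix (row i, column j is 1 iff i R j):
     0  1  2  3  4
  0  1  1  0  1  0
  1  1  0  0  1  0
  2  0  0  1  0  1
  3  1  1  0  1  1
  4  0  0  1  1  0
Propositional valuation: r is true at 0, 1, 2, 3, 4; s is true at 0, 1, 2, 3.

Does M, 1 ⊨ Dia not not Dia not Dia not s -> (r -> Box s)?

Yes

At 1: Dia not not Dia not Dia not s is true, r -> Box s is true, so Dia not not Dia not Dia not s -> (r -> Box s) is true.
  At 1: Dia not not Dia not Dia not s requires not not Dia not Dia not s at some successor in {0, 3}.
    not not Dia not Dia not s holds at 0, so Dia not not Dia not Dia not s is true at 1.
      At 0: not Dia not Dia not s is false, so not not Dia not Dia not s is true.
  At 1: r is true, Box s is true, so r -> Box s is true.
    At 1: Box s requires s at every successor {0, 3}.
      At 0: s is true.
      At 3: s is true.
    So Box s is true at 1.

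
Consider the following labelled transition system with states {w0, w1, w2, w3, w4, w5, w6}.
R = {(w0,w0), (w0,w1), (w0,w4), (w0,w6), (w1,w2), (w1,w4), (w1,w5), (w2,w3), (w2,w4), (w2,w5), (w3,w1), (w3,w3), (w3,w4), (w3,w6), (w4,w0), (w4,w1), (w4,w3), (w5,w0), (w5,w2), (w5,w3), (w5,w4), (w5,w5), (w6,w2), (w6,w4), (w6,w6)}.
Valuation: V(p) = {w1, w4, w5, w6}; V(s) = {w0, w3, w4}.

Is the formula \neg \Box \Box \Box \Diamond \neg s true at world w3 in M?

No

Recall that \Box ψ holds at a world iff ψ holds at every accessible world, and \Diamond ψ holds iff ψ holds at some accessible world.
At w3: \Box \Box \Box \Diamond \neg s is true, so \neg \Box \Box \Box \Diamond \neg s is false.
  At w3: \Box \Box \Box \Diamond \neg s requires \Box \Box \Diamond \neg s at every successor {w1, w3, w4, w6}.
    At w1: \Box \Box \Diamond \neg s is true.
    At w3: \Box \Box \Diamond \neg s is true.
    At w4: \Box \Box \Diamond \neg s is true.
    At w6: \Box \Box \Diamond \neg s is true.
  So \Box \Box \Box \Diamond \neg s is true at w3.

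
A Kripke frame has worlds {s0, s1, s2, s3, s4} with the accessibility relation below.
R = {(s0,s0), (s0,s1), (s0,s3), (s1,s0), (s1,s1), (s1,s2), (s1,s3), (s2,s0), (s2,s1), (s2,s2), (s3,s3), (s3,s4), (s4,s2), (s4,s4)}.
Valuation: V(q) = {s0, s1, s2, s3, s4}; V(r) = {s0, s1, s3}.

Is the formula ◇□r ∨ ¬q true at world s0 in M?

Recall that □ψ holds at a world iff ψ holds at every accessible world, and ◇ψ holds iff ψ holds at some accessible world.
At s0: ◇□r is true, ¬q is false, so ◇□r ∨ ¬q is true.
  At s0: ◇□r requires □r at some successor in {s0, s1, s3}.
    □r holds at s0, so ◇□r is true at s0.
      At s0: □r requires r at every successor {s0, s1, s3}.
        At s0: r is true.
        At s1: r is true.
        At s3: r is true.
      So □r is true at s0.

Yes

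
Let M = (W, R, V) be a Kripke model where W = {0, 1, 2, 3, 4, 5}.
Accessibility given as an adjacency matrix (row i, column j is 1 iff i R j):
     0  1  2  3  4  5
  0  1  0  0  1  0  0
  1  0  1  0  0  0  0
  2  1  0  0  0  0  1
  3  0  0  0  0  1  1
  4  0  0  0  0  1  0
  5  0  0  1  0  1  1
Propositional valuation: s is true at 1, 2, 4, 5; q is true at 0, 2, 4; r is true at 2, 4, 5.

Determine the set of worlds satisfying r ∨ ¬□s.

0, 2, 4, 5

Let φ = r ∨ ¬□s. Evaluate φ at each world:
  0 (successors {0, 3}): φ is true.
  1 (successors {1}): φ is false.
  2 (successors {0, 5}): φ is true.
  3 (successors {4, 5}): φ is false.
  4 (successors {4}): φ is true.
  5 (successors {2, 4, 5}): φ is true.
For instance, at 3:
  At 3: r is false, ¬□s is false, so r ∨ ¬□s is false.
    At 3: □s is true, so ¬□s is false.
      At 3: □s requires s at every successor {4, 5}.
        At 4: s is true.
        At 5: s is true.
      So □s is true at 3.
Satisfying worlds: {0, 2, 4, 5}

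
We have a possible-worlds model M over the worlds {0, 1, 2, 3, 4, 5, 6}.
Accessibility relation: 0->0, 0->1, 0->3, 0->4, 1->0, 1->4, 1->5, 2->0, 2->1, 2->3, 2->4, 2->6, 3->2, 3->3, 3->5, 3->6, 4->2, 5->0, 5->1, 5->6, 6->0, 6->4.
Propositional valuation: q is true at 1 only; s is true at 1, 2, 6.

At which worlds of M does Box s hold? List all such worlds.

4

Recall that Box ψ holds at a world iff ψ holds at every accessible world, and Dia ψ holds iff ψ holds at some accessible world.
Let φ = Box s. Evaluate φ at each world:
  0 (successors {0, 1, 3, 4}): φ is false.
  1 (successors {0, 4, 5}): φ is false.
  2 (successors {0, 1, 3, 4, 6}): φ is false.
  3 (successors {2, 3, 5, 6}): φ is false.
  4 (successors {2}): φ is true.
  5 (successors {0, 1, 6}): φ is false.
  6 (successors {0, 4}): φ is false.
For instance, at 6:
  At 6: Box s requires s at every successor {0, 4}.
    s fails at 0, so Box s is false at 6.
Satisfying worlds: {4}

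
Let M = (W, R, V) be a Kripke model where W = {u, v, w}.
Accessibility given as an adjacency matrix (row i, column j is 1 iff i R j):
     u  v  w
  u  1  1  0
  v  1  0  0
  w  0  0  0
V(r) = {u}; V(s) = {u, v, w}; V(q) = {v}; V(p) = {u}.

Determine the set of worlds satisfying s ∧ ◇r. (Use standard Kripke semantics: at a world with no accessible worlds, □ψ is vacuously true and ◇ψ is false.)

Let φ = s ∧ ◇r. Evaluate φ at each world:
  u (successors {u, v}): φ is true.
  v (successors {u}): φ is true.
  w (successors ∅): φ is false.
For instance, at u:
  At u: s is true, ◇r is true, so s ∧ ◇r is true.
    At u: ◇r requires r at some successor in {u, v}.
      r holds at u, so ◇r is true at u.
Satisfying worlds: {u, v}

u, v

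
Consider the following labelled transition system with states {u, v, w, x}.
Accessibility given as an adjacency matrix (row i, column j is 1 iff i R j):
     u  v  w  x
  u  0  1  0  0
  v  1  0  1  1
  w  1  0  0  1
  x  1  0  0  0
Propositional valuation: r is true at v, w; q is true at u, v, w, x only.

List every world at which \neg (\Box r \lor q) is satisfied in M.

none

Let φ = \neg (\Box r \lor q). Evaluate φ at each world:
  u (successors {v}): φ is false.
  v (successors {u, w, x}): φ is false.
  w (successors {u, x}): φ is false.
  x (successors {u}): φ is false.
For instance, at u:
  At u: \Box r \lor q is true, so \neg (\Box r \lor q) is false.
    At u: \Box r is true, q is true, so \Box r \lor q is true.
      At u: \Box r requires r at every successor {v}.
        At v: r is true.
      So \Box r is true at u.
Satisfying worlds: none.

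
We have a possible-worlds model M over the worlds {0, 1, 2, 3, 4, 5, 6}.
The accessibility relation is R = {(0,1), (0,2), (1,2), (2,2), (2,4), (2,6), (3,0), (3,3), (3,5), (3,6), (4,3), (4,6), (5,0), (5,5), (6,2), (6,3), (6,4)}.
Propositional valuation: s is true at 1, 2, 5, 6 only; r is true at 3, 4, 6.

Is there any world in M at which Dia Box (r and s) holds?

Let φ = Dia Box (r and s). Evaluate φ at each world:
  0 (successors {1, 2}): φ is false.
  1 (successors {2}): φ is false.
  2 (successors {2, 4, 6}): φ is false.
  3 (successors {0, 3, 5, 6}): φ is false.
  4 (successors {3, 6}): φ is false.
  5 (successors {0, 5}): φ is false.
  6 (successors {2, 3, 4}): φ is false.
For instance, at 3:
  At 3: Dia Box (r and s) requires Box (r and s) at some successor in {0, 3, 5, 6}.
    At 0: Box (r and s) is false.
    At 3: Box (r and s) is false.
    At 5: Box (r and s) is false.
    At 6: Box (r and s) is false.
  So Dia Box (r and s) is false at 3.

No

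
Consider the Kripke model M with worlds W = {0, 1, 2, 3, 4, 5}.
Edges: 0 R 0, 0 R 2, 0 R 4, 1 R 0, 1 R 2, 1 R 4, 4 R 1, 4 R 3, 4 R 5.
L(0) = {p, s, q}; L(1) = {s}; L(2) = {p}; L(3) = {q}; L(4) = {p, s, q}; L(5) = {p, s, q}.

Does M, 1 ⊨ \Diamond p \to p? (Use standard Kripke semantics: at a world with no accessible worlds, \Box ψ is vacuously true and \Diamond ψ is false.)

At 1: \Diamond p is true, p is false, so \Diamond p \to p is false.
  At 1: \Diamond p requires p at some successor in {0, 2, 4}.
    p holds at 0, so \Diamond p is true at 1.

No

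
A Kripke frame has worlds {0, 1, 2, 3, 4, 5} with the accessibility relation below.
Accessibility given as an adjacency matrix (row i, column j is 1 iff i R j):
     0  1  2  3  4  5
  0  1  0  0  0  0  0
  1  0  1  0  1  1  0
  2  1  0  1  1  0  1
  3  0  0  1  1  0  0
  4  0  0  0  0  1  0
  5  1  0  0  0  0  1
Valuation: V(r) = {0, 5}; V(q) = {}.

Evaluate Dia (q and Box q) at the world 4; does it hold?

At 4: Dia (q and Box q) requires q and Box q at some successor in {4}.
  At 4: q and Box q is false.
So Dia (q and Box q) is false at 4.

No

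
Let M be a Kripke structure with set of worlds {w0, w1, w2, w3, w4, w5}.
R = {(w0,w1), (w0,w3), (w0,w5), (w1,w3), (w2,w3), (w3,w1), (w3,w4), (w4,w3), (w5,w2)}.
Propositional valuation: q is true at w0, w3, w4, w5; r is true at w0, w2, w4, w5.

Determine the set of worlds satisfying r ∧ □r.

w5

Let φ = r ∧ □r. Evaluate φ at each world:
  w0 (successors {w1, w3, w5}): φ is false.
  w1 (successors {w3}): φ is false.
  w2 (successors {w3}): φ is false.
  w3 (successors {w1, w4}): φ is false.
  w4 (successors {w3}): φ is false.
  w5 (successors {w2}): φ is true.
For instance, at w2:
  At w2: r is true, □r is false, so r ∧ □r is false.
    At w2: □r requires r at every successor {w3}.
      r fails at w3, so □r is false at w2.
Satisfying worlds: {w5}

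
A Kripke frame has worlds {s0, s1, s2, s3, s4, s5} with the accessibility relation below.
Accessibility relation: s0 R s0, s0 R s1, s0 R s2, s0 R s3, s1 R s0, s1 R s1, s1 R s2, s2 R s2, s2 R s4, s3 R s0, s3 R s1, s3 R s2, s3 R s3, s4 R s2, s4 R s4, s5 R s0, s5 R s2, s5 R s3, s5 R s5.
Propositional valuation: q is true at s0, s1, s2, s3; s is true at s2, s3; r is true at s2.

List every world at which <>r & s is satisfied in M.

Recall that <>ψ holds at a world iff ψ holds at some accessible world.
Let φ = <>r & s. Evaluate φ at each world:
  s0 (successors {s0, s1, s2, s3}): φ is false.
  s1 (successors {s0, s1, s2}): φ is false.
  s2 (successors {s2, s4}): φ is true.
  s3 (successors {s0, s1, s2, s3}): φ is true.
  s4 (successors {s2, s4}): φ is false.
  s5 (successors {s0, s2, s3, s5}): φ is false.
For instance, at s5:
  At s5: <>r is true, s is false, so <>r & s is false.
    At s5: <>r requires r at some successor in {s0, s2, s3, s5}.
      r holds at s2, so <>r is true at s5.
Satisfying worlds: {s2, s3}

s2, s3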